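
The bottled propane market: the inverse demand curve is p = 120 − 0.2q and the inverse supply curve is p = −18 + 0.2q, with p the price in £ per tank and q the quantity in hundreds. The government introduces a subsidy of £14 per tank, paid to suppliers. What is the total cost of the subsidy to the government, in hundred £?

Government outlay = £5320 hundred.

Rewrite in direct form: qd = 600 − 5p and qs = 5p + 90.
Before the subsidy: set 600 − 5p = 5p + 90 → p* = £51, q* = 345.
With a per-unit subsidy paid to suppliers, each receives p + 14 per unit sold, so supply becomes qs = 5(p + 14) + 90.
New equilibrium: buyers pay £44, suppliers receive £58, q = 380. (Wedge: pb − ps = −14.)
Outlay = t · Q = 14 · 380 = £5320.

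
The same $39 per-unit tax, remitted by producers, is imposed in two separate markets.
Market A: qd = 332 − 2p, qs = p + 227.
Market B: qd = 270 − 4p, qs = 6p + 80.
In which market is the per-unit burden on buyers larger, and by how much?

Market B, by $10.4.

Market A: pre-tax p* = $35, q* = 262; post-tax q = 236; per-unit burden on buyers = $13.
Market B: pre-tax p* = $19, q* = 194; post-tax q = 100.4; per-unit burden on buyers = $23.4.
Difference: $13 vs $23.4 → market B is larger by $10.4.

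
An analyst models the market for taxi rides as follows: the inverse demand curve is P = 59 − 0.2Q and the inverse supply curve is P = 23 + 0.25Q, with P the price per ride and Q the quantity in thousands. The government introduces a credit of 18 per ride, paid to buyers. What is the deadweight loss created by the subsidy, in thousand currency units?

Deadweight loss = 360 thousand.

Rewrite in direct form: Qd = 295 − 5P and Qs = 4P − 92.
Without the subsidy, 295 − 5P = 4P − 92 gives 9P = 387, so P* = 43 and Q* = 80.
With a per-unit subsidy paid to buyers, each effectively pays P − 18, so demand becomes Qd = 295 − 5(P − 18).
Solving gives Q = 120 with buyers paying 35 and sellers receiving 53 (the 18 wedge).
Quantity rises by |ΔQ| = |80 − 120| = 40.
DWL = ½ · t · |ΔQ| = ½ · 18 · 40 = 360.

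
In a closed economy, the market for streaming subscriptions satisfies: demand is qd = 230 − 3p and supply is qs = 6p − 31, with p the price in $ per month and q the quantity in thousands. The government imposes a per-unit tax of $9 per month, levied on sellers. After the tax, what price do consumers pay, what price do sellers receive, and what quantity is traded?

Consumers pay $35; sellers receive $26; quantity = 125.

Without the tax, 230 − 3p = 6p − 31 gives 9p = 261, so p* = $29 and q* = 143.
With the tax collected from sellers, supply shifts: qs = 6(p − 9) − 31.
Solving gives q = 125 with consumers paying $35 and sellers receiving $26 (the $9 wedge).
The less price-elastic side of the market bears the larger share of a per-unit tax.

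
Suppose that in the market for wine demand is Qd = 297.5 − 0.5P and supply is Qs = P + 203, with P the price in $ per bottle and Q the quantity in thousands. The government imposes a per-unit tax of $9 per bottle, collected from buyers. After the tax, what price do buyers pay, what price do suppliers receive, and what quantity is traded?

Without the tax, 297.5 − 0.5P = P + 203 gives 1.5P = 94.5, so P* = $63 and Q* = 266.
With the tax collected from buyers, demand (in seller-price terms) shifts: Qd = 297.5 − 0.5(P + 9).
New equilibrium: buyers pay $69, suppliers receive $60, Q = 263. (Wedge: Pb − Ps = 9.)

Buyers pay $69; suppliers receive $60; quantity = 263.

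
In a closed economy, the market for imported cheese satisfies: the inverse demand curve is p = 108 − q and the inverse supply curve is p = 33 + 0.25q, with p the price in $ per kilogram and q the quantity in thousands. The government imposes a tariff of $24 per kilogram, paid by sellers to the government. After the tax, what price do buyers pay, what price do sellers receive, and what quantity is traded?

Buyers pay $67.2; sellers receive $43.2; quantity = 40.8.

Rewrite in direct form: qd = 108 − p and qs = 4p − 132.
Without the tax, 108 − p = 4p − 132 gives 5p = 240, so p* = $48 and q* = 60.
With the tax collected from sellers, supply shifts: qs = 4(p − 24) − 132.
Solving gives q = 40.8 with buyers paying $67.2 and sellers receiving $43.2 (the $24 wedge).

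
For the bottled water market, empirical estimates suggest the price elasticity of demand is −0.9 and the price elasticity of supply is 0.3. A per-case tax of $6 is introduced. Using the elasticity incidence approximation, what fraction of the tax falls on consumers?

Consumers' share ≈ 0.25.

Incidence ratio: consumers' share ≈ εs / (εs + |εd|) = 0.3 / (0.3 + 0.9) = 0.25.
Supply is the less elastic side, so consumers bear the smaller share.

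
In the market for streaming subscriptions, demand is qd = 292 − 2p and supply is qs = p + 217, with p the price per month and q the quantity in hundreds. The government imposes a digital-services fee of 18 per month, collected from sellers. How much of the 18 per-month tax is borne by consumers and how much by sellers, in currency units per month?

Consumers bear 6 per month; sellers bear 12 per month.

Before the tax: set 292 − 2p = p + 217 → p* = 25, q* = 242.
With the tax collected from sellers, supply shifts: qs = (p − 18) + 217.
Solving gives q = 230 with consumers paying 31 and sellers receiving 13 (the 18 wedge).
Burden on consumers: 6; on sellers: 12. (They sum to 18.)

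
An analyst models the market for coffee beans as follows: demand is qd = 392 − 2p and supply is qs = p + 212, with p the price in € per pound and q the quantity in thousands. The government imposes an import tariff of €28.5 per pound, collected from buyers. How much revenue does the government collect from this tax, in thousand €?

Tax revenue = €7210.5 thousand.

Without the tax, 392 − 2p = p + 212 gives 3p = 180, so p* = €60 and q* = 272.
With the tax collected from buyers, demand (in seller-price terms) shifts: qd = 392 − 2(p + 28.5).
Solving gives q = 253 with buyers paying €69.5 and sellers receiving €41 (the €28.5 wedge).
Revenue = t · Q = 28.5 · 253 = €7210.5.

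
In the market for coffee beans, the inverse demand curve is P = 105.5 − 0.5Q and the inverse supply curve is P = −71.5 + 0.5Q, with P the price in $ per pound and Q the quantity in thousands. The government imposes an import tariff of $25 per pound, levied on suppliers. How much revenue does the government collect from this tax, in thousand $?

Inverting to Q(P) form: Qd = 211 − 2P; Qs = 2P + 143.
Without the tax, 211 − 2P = 2P + 143 gives 4P = 68, so P* = $17 and Q* = 177.
With the tax collected from suppliers, supply shifts: Qs = 2(P − 25) + 143.
New equilibrium: consumers pay $29.5, suppliers receive $4.5, Q = 152. (Wedge: Pb − Ps = 25.)
Revenue = t · Q = 25 · 152 = $3800.

Tax revenue = $3800 thousand.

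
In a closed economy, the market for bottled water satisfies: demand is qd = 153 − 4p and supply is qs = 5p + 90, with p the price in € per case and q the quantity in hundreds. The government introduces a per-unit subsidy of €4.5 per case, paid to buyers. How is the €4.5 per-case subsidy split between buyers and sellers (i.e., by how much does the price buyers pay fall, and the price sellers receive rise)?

Buyers gain €2.5 per case; sellers gain €2 per case.

Before the subsidy: set 153 − 4p = 5p + 90 → p* = €7, q* = 125.
With a per-unit subsidy paid to buyers, each effectively pays p − 4.5, so demand becomes qd = 153 − 4(p − 4.5).
New equilibrium: buyers pay €4.5, sellers receive €9, q = 135. (Wedge: pb − ps = −4.5.)
Gain to buyers: €2.5; to sellers: €2. (They sum to €4.5.)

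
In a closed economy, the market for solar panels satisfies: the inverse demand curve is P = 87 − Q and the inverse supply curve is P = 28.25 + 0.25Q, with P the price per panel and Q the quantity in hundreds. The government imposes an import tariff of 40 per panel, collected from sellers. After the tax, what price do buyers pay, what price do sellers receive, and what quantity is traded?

Rewrite in direct form: Qd = 87 − P and Qs = 4P − 113.
Before the tax: set 87 − P = 4P − 113 → P* = 40, Q* = 47.
With the tax collected from sellers, supply shifts: Qs = 4(P − 40) − 113.
Solving gives Q = 15 with buyers paying 72 and sellers receiving 32 (the 40 wedge).
The less price-elastic side of the market bears the larger share of a per-unit tax.

Buyers pay 72; sellers receive 32; quantity = 15.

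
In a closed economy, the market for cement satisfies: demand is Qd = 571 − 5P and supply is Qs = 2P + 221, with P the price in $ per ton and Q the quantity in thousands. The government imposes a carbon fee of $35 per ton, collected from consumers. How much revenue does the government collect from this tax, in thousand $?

Tax revenue = $9485 thousand.

Before the tax: set 571 − 5P = 2P + 221 → P* = $50, Q* = 321.
With the tax collected from consumers, demand (in seller-price terms) shifts: Qd = 571 − 5(P + 35).
New equilibrium: consumers pay $60, producers receive $25, Q = 271. (Wedge: Pb − Ps = 35.)
Revenue = t · Q = 35 · 271 = $9485.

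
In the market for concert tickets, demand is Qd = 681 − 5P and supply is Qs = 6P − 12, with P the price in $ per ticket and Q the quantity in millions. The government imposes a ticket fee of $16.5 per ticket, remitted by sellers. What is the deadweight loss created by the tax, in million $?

Before the tax: set 681 − 5P = 6P − 12 → P* = $63, Q* = 366.
With the tax collected from sellers, supply shifts: Qs = 6(P − 16.5) − 12.
New equilibrium: consumers pay $72, sellers receive $55.5, Q = 321. (Wedge: Pb − Ps = 16.5.)
Quantity falls by |ΔQ| = |366 − 321| = 45.
DWL = ½ · t · |ΔQ| = ½ · 16.5 · 45 = $371.25.

Deadweight loss = $371.25 million.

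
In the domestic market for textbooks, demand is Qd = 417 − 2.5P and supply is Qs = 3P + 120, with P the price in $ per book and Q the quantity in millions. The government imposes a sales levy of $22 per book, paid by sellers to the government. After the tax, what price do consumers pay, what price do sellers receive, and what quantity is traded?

Consumers pay $66; sellers receive $44; quantity = 252.

Before the tax: set 417 − 2.5P = 3P + 120 → P* = $54, Q* = 282.
With the tax collected from sellers, supply shifts: Qs = 3(P − 22) + 120.
New equilibrium: consumers pay $66, sellers receive $44, Q = 252. (Wedge: Pb − Ps = 22.)
The less price-elastic side of the market bears the larger share of a per-unit tax.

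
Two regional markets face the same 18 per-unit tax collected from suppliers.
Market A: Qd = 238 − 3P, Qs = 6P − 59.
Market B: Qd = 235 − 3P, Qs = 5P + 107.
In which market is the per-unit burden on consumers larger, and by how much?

Market A: pre-tax P* = 33, Q* = 139; post-tax Q = 103; per-unit burden on consumers = 12.
Market B: pre-tax P* = 16, Q* = 187; post-tax Q = 153.25; per-unit burden on consumers = 11.25.
Difference: 12 vs 11.25 → market A is larger by 0.75.

Market A, by 0.75.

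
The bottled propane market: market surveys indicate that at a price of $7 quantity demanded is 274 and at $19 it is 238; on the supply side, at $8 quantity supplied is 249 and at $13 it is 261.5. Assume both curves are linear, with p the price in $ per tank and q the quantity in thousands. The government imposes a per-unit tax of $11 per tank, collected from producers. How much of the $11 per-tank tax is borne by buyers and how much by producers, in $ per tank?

Buyers bear $5 per tank; producers bear $6 per tank.

Demand slope: (238 − 274)/(19 − 7) = -3, so qd = 295 − 3p.
Supply slope: (261.5 − 249)/(13 − 8) = 2.5, so qs = 2.5p + 229.
Before the tax: set 295 − 3p = 2.5p + 229 → p* = $12, q* = 259.
With the tax collected from producers, supply shifts: qs = 2.5(p − 11) + 229.
New equilibrium: buyers pay $17, producers receive $6, q = 244. (Wedge: pb − ps = 11.)
Burden on buyers: $5; on producers: $6. (They sum to $11.)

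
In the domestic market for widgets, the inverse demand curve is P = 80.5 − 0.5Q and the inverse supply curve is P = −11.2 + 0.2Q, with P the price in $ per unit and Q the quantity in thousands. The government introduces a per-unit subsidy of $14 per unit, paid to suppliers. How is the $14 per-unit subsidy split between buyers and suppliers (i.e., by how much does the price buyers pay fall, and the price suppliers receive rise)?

Inverting to Q(P) form: Qd = 161 − 2P; Qs = 5P + 56.
Without the subsidy, 161 − 2P = 5P + 56 gives 7P = 105, so P* = $15 and Q* = 131.
With a per-unit subsidy paid to suppliers, each receives P + 14 per unit sold, so supply becomes Qs = 5(P + 14) + 56.
Solving gives Q = 151 with buyers paying $5 and suppliers receiving $19 (the $14 wedge).
Gain to buyers: $10; to suppliers: $4. (They sum to $14.)

Buyers gain $10 per unit; suppliers gain $4 per unit.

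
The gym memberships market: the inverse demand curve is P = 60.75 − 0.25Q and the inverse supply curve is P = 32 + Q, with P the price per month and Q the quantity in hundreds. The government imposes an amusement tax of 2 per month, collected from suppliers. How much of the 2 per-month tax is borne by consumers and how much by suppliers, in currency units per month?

Consumers bear 0.4 per month; suppliers bear 1.6 per month.

Inverting to Q(P) form: Qd = 243 − 4P; Qs = P − 32.
Without the tax, 243 − 4P = P − 32 gives 5P = 275, so P* = 55 and Q* = 23.
With the tax collected from suppliers, supply shifts: Qs = (P − 2) − 32.
New equilibrium: consumers pay 55.4, suppliers receive 53.4, Q = 21.4. (Wedge: Pb − Ps = 2.)
Burden on consumers: 0.4; on suppliers: 1.6. (They sum to 2.)
The less price-elastic side of the market bears the larger share of a per-unit tax.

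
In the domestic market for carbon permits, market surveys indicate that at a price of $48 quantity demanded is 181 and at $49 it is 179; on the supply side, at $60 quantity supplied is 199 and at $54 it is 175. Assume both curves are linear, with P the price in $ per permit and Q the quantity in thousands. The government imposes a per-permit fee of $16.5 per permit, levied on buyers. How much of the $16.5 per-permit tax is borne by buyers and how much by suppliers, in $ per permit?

Buyers bear $11 per permit; suppliers bear $5.5 per permit.

Demand slope: (179 − 181)/(49 − 48) = -2, so Qd = 277 − 2P.
Supply slope: (175 − 199)/(54 − 60) = 4, so Qs = 4P − 41.
Before the tax: set 277 − 2P = 4P − 41 → P* = $53, Q* = 171.
With the tax collected from buyers, demand (in seller-price terms) shifts: Qd = 277 − 2(P + 16.5).
Solving gives Q = 149 with buyers paying $64 and suppliers receiving $47.5 (the $16.5 wedge).
Burden on buyers: $11; on suppliers: $5.5. (They sum to $16.5.)
The less price-elastic side of the market bears the larger share of a per-unit tax.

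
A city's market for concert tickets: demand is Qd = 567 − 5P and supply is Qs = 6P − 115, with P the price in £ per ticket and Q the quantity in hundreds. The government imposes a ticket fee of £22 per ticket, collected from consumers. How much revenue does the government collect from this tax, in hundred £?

Tax revenue = £4334 hundred.

Before the tax: set 567 − 5P = 6P − 115 → P* = £62, Q* = 257.
With the tax collected from consumers, demand (in seller-price terms) shifts: Qd = 567 − 5(P + 22).
New equilibrium: consumers pay £74, producers receive £52, Q = 197. (Wedge: Pb − Ps = 22.)
Revenue = t · Q = 22 · 197 = £4334.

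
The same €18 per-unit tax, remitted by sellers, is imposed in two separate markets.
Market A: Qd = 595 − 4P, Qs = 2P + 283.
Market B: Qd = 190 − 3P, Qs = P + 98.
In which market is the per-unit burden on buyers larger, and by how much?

Market A, by €1.5.

Market A: pre-tax P* = €52, Q* = 387; post-tax Q = 363; per-unit burden on buyers = €6.
Market B: pre-tax P* = €23, Q* = 121; post-tax Q = 107.5; per-unit burden on buyers = €4.5.
Difference: €6 vs €4.5 → market A is larger by €1.5.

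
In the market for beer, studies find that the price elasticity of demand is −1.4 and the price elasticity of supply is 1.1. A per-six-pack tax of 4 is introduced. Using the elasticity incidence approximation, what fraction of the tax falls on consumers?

Incidence ratio: consumers' share ≈ εs / (εs + |εd|) = 1.1 / (1.1 + 1.4) = 0.44.
Supply is the less elastic side, so consumers bear the smaller share.

Consumers' share ≈ 0.44.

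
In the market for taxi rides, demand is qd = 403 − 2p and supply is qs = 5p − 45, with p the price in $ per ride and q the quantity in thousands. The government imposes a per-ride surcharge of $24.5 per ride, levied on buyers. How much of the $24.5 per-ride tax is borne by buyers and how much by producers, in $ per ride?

Buyers bear $17.5 per ride; producers bear $7 per ride.

Before the tax: set 403 − 2p = 5p − 45 → p* = $64, q* = 275.
With the tax collected from buyers, demand (in seller-price terms) shifts: qd = 403 − 2(p + 24.5).
New equilibrium: buyers pay $81.5, producers receive $57, q = 240. (Wedge: pb − ps = 24.5.)
Burden on buyers: $17.5; on producers: $7. (They sum to $24.5.)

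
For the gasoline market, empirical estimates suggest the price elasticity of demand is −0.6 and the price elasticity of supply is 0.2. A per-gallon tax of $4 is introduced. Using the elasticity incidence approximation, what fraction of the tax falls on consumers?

Consumers' share ≈ 0.25.

Incidence ratio: consumers' share ≈ εs / (εs + |εd|) = 0.2 / (0.2 + 0.6) = 0.25.
Supply is the less elastic side, so consumers bear the smaller share.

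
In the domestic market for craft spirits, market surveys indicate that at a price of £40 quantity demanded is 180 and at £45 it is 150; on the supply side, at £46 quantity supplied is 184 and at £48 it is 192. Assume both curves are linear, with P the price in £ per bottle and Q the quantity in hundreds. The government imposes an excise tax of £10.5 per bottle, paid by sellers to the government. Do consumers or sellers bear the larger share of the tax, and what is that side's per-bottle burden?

Sellers bear the larger share: £6.3 per bottle.

Demand slope: (150 − 180)/(45 − 40) = -6, so Qd = 420 − 6P.
Supply slope: (192 − 184)/(48 − 46) = 4, so Qs = 4P.
Before the tax: set 420 − 6P = 4P → P* = £42, Q* = 168.
With the tax collected from sellers, supply shifts: Qs = 4(P − 10.5).
Solving gives Q = 142.8 with consumers paying £46.2 and sellers receiving £35.7 (the £10.5 wedge).
Per-bottle burden: consumers £4.2, sellers £6.3.
Sellers take the larger share because supply is less price-elastic here (demand slope 6 vs supply slope 4).
The less price-elastic side of the market bears the larger share of a per-unit tax.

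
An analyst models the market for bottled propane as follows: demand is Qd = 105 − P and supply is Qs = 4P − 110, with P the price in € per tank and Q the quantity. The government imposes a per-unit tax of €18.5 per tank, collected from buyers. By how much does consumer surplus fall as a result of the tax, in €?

Without the tax, 105 − P = 4P − 110 gives 5P = 215, so P* = €43 and Q* = 62.
With the tax collected from buyers, demand (in seller-price terms) shifts: Qd = 105 − (P + 18.5).
Solving gives Q = 47.2 with buyers paying €57.8 and producers receiving €39.3 (the €18.5 wedge).
ΔCS is the trapezoid between Q = 47.2 and Q = 62 of height €14.8: ½ · (62 + 47.2) · 14.8 = €808.08.

Consumer surplus falls by €808.08.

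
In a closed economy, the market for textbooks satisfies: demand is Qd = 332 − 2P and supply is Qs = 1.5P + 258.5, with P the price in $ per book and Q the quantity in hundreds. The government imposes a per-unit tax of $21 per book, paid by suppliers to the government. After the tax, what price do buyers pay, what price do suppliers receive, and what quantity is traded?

Before the tax: set 332 − 2P = 1.5P + 258.5 → P* = $21, Q* = 290.
With the tax collected from suppliers, supply shifts: Qs = 1.5(P − 21) + 258.5.
Solving gives Q = 272 with buyers paying $30 and suppliers receiving $9 (the $21 wedge).

Buyers pay $30; suppliers receive $9; quantity = 272.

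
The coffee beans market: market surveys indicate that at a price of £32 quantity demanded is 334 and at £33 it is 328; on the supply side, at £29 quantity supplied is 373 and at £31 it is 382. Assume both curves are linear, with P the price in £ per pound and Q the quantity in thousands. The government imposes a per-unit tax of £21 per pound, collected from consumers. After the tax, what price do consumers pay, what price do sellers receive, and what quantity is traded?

Demand slope: (328 − 334)/(33 − 32) = -6, so Qd = 526 − 6P.
Supply slope: (382 − 373)/(31 − 29) = 4.5, so Qs = 4.5P + 242.5.
Without the tax, 526 − 6P = 4.5P + 242.5 gives 10.5P = 283.5, so P* = £27 and Q* = 364.
With the tax collected from consumers, demand (in seller-price terms) shifts: Qd = 526 − 6(P + 21).
New equilibrium: consumers pay £36, sellers receive £15, Q = 310. (Wedge: Pb − Ps = 21.)
The less price-elastic side of the market bears the larger share of a per-unit tax.

Consumers pay £36; sellers receive £15; quantity = 310.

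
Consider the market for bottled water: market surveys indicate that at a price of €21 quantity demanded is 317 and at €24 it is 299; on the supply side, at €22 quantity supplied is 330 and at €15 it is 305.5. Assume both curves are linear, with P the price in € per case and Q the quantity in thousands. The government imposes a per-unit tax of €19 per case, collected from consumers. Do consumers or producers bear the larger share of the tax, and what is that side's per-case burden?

Producers bear the larger share: €12 per case.

Demand slope: (299 − 317)/(24 − 21) = -6, so Qd = 443 − 6P.
Supply slope: (305.5 − 330)/(15 − 22) = 3.5, so Qs = 3.5P + 253.
Without the tax, 443 − 6P = 3.5P + 253 gives 9.5P = 190, so P* = €20 and Q* = 323.
With the tax collected from consumers, demand (in seller-price terms) shifts: Qd = 443 − 6(P + 19).
Solving gives Q = 281 with consumers paying €27 and producers receiving €8 (the €19 wedge).
Per-case burden: consumers €7, producers €12.
Producers take the larger share because supply is less price-elastic here (demand slope 6 vs supply slope 3.5).
The less price-elastic side of the market bears the larger share of a per-unit tax.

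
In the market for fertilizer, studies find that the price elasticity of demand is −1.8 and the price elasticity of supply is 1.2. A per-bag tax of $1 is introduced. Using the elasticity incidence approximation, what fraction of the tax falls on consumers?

Consumers' share ≈ 0.4.

Incidence ratio: consumers' share ≈ εs / (εs + |εd|) = 1.2 / (1.2 + 1.8) = 0.4.
Supply is the less elastic side, so consumers bear the smaller share.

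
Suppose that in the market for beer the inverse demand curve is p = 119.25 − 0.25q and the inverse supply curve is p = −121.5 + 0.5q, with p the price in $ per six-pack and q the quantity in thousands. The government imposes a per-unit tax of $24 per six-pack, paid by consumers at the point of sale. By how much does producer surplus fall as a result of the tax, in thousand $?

Inverting to q(p) form: qd = 477 − 4p; qs = 2p + 243.
Before the tax: set 477 − 4p = 2p + 243 → p* = $39, q* = 321.
With the tax collected from consumers, demand (in seller-price terms) shifts: qd = 477 − 4(p + 24).
New equilibrium: consumers pay $47, producers receive $23, q = 289. (Wedge: pb − ps = 24.)
ΔPS is the trapezoid between Q = 289 and Q = 321 of height $16: ½ · (321 + 289) · 16 = $4880.

Producer surplus falls by $4880 thousand.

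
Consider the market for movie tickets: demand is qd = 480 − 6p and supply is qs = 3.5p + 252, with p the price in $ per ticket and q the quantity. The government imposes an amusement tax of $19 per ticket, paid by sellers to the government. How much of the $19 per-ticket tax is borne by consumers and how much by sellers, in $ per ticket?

Consumers bear $7 per ticket; sellers bear $12 per ticket.

Without the tax, 480 − 6p = 3.5p + 252 gives 9.5p = 228, so p* = $24 and q* = 336.
With the tax collected from sellers, supply shifts: qs = 3.5(p − 19) + 252.
Solving gives q = 294 with consumers paying $31 and sellers receiving $12 (the $19 wedge).
Burden on consumers: $7; on sellers: $12. (They sum to $19.)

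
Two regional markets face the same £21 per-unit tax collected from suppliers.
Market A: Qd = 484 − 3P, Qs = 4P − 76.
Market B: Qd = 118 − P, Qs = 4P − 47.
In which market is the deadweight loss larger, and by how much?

Market A, by £201.6.

Market A: pre-tax P* = £80, Q* = 244; post-tax Q = 208; deadweight loss = £378.
Market B: pre-tax P* = £33, Q* = 85; post-tax Q = 68.2; deadweight loss = £176.4.
Difference: £378 vs £176.4 → market A is larger by £201.6.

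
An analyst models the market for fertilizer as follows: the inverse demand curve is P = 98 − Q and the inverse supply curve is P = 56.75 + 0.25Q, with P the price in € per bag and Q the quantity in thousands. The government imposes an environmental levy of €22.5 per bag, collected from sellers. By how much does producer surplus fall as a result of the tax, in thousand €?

Rewrite in direct form: Qd = 98 − P and Qs = 4P − 227.
Without the tax, 98 − P = 4P − 227 gives 5P = 325, so P* = €65 and Q* = 33.
With the tax collected from sellers, supply shifts: Qs = 4(P − 22.5) − 227.
Solving gives Q = 15 with consumers paying €83 and sellers receiving €60.5 (the €22.5 wedge).
ΔPS is the trapezoid between Q = 15 and Q = 33 of height €4.5: ½ · (33 + 15) · 4.5 = €108.

Producer surplus falls by €108 thousand.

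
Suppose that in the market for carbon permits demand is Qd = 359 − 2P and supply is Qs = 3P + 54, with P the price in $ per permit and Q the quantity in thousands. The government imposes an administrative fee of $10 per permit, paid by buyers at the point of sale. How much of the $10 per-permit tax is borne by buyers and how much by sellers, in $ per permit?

Before the tax: set 359 − 2P = 3P + 54 → P* = $61, Q* = 237.
With the tax collected from buyers, demand (in seller-price terms) shifts: Qd = 359 − 2(P + 10).
Solving gives Q = 225 with buyers paying $67 and sellers receiving $57 (the $10 wedge).
Burden on buyers: $6; on sellers: $4. (They sum to $10.)

Buyers bear $6 per permit; sellers bear $4 per permit.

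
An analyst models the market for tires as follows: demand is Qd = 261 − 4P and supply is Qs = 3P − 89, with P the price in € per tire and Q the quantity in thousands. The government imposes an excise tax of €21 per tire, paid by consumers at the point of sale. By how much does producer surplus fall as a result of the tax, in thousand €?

Before the tax: set 261 − 4P = 3P − 89 → P* = €50, Q* = 61.
With the tax collected from consumers, demand (in seller-price terms) shifts: Qd = 261 − 4(P + 21).
New equilibrium: consumers pay €59, suppliers receive €38, Q = 25. (Wedge: Pb − Ps = 21.)
ΔPS is the trapezoid between Q = 25 and Q = 61 of height €12: ½ · (61 + 25) · 12 = €516.

Producer surplus falls by €516 thousand.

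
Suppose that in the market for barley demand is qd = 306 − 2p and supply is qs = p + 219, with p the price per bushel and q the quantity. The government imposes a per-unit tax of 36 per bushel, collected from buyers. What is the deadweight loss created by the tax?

Deadweight loss = 432.

Before the tax: set 306 − 2p = p + 219 → p* = 29, q* = 248.
With the tax collected from buyers, demand (in seller-price terms) shifts: qd = 306 − 2(p + 36).
Solving gives q = 224 with buyers paying 41 and producers receiving 5 (the 36 wedge).
Quantity falls by |ΔQ| = |248 − 224| = 24.
DWL = ½ · t · |ΔQ| = ½ · 36 · 24 = 432.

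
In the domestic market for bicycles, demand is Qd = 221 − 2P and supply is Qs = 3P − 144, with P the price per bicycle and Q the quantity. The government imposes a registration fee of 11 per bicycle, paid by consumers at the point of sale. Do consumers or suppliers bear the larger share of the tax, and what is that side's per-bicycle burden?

Before the tax: set 221 − 2P = 3P − 144 → P* = 73, Q* = 75.
With the tax collected from consumers, demand (in seller-price terms) shifts: Qd = 221 − 2(P + 11).
Solving gives Q = 61.8 with consumers paying 79.6 and suppliers receiving 68.6 (the 11 wedge).
Per-bicycle burden: consumers 6.6, suppliers 4.4.
Consumers take the larger share because demand is less price-elastic here (demand slope 2 vs supply slope 3).

Consumers bear the larger share: 6.6 per bicycle.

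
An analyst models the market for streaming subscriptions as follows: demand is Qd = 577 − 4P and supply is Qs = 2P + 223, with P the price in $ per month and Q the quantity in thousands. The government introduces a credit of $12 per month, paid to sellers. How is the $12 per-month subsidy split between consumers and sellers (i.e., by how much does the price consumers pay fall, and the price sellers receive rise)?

Without the subsidy, 577 − 4P = 2P + 223 gives 6P = 354, so P* = $59 and Q* = 341.
With a per-unit subsidy paid to sellers, each receives P + 12 per unit sold, so supply becomes Qs = 2(P + 12) + 223.
Solving gives Q = 357 with consumers paying $55 and sellers receiving $67 (the $12 wedge).
Gain to consumers: $4; to sellers: $8. (They sum to $12.)

Consumers gain $4 per month; sellers gain $8 per month.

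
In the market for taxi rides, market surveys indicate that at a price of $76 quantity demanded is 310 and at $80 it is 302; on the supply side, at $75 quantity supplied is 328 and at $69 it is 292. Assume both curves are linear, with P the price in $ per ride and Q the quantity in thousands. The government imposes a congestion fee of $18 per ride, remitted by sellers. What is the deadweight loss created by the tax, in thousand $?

Deadweight loss = $243 thousand.

Demand slope: (302 − 310)/(80 − 76) = -2, so Qd = 462 − 2P.
Supply slope: (292 − 328)/(69 − 75) = 6, so Qs = 6P − 122.
Before the tax: set 462 − 2P = 6P − 122 → P* = $73, Q* = 316.
With the tax collected from sellers, supply shifts: Qs = 6(P − 18) − 122.
New equilibrium: consumers pay $86.5, sellers receive $68.5, Q = 289. (Wedge: Pb − Ps = 18.)
Quantity falls by |ΔQ| = |316 − 289| = 27.
DWL = ½ · t · |ΔQ| = ½ · 18 · 27 = $243.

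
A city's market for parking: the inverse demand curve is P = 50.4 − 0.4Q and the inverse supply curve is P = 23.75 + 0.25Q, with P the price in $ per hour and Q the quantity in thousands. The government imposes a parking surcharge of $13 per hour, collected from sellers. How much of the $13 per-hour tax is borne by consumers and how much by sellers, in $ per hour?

Consumers bear $8 per hour; sellers bear $5 per hour.

Rewrite in direct form: Qd = 126 − 2.5P and Qs = 4P − 95.
Before the tax: set 126 − 2.5P = 4P − 95 → P* = $34, Q* = 41.
With the tax collected from sellers, supply shifts: Qs = 4(P − 13) − 95.
Solving gives Q = 21 with consumers paying $42 and sellers receiving $29 (the $13 wedge).
Burden on consumers: $8; on sellers: $5. (They sum to $13.)
The less price-elastic side of the market bears the larger share of a per-unit tax.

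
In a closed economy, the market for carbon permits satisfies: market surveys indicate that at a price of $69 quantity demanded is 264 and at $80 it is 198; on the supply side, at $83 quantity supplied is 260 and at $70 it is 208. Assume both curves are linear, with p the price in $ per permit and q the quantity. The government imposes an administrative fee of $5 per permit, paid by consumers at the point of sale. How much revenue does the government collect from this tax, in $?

Tax revenue = $1080.

Demand slope: (198 − 264)/(80 − 69) = -6, so qd = 678 − 6p.
Supply slope: (208 − 260)/(70 − 83) = 4, so qs = 4p − 72.
Without the tax, 678 − 6p = 4p − 72 gives 10p = 750, so p* = $75 and q* = 228.
With the tax collected from consumers, demand (in seller-price terms) shifts: qd = 678 − 6(p + 5).
New equilibrium: consumers pay $77, producers receive $72, q = 216. (Wedge: pb − ps = 5.)
Revenue = t · Q = 5 · 216 = $1080.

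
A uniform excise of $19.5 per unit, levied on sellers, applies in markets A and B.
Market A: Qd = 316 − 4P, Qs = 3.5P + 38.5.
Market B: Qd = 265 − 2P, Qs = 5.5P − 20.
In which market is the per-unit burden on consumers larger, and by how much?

Market A: pre-tax P* = $37, Q* = 168; post-tax Q = 131.6; per-unit burden on consumers = $9.1.
Market B: pre-tax P* = $38, Q* = 189; post-tax Q = 160.4; per-unit burden on consumers = $14.3.
Difference: $9.1 vs $14.3 → market B is larger by $5.2.

Market B, by $5.2.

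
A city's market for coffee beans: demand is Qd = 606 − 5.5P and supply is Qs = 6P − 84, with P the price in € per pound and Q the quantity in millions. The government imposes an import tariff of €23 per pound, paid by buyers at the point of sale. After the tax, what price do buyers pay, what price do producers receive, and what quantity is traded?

Without the tax, 606 − 5.5P = 6P − 84 gives 11.5P = 690, so P* = €60 and Q* = 276.
With the tax collected from buyers, demand (in seller-price terms) shifts: Qd = 606 − 5.5(P + 23).
Solving gives Q = 210 with buyers paying €72 and producers receiving €49 (the €23 wedge).

Buyers pay €72; producers receive €49; quantity = 210.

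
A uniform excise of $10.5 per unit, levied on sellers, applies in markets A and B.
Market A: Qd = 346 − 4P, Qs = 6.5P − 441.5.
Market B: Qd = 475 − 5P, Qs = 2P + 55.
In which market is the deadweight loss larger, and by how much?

Market A, by $57.75.

Market A: pre-tax P* = $75, Q* = 46; post-tax Q = 20; deadweight loss = $136.5.
Market B: pre-tax P* = $60, Q* = 175; post-tax Q = 160; deadweight loss = $78.75.
Difference: $136.5 vs $78.75 → market A is larger by $57.75.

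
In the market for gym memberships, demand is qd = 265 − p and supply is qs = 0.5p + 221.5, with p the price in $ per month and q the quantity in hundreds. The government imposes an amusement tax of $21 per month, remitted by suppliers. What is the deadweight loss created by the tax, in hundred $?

Without the tax, 265 − p = 0.5p + 221.5 gives 1.5p = 43.5, so p* = $29 and q* = 236.
With the tax collected from suppliers, supply shifts: qs = 0.5(p − 21) + 221.5.
Solving gives q = 229 with buyers paying $36 and suppliers receiving $15 (the $21 wedge).
Quantity falls by |ΔQ| = |236 − 229| = 7.
DWL = ½ · t · |ΔQ| = ½ · 21 · 7 = $73.5.

Deadweight loss = $73.5 hundred.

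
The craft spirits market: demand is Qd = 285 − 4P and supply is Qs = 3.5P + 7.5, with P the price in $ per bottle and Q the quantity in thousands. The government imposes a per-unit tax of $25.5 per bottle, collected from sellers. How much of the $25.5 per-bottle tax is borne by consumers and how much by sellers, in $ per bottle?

Consumers bear $11.9 per bottle; sellers bear $13.6 per bottle.

Before the tax: set 285 − 4P = 3.5P + 7.5 → P* = $37, Q* = 137.
With the tax collected from sellers, supply shifts: Qs = 3.5(P − 25.5) + 7.5.
New equilibrium: consumers pay $48.9, sellers receive $23.4, Q = 89.4. (Wedge: Pb − Ps = 25.5.)
Burden on consumers: $11.9; on sellers: $13.6. (They sum to $25.5.)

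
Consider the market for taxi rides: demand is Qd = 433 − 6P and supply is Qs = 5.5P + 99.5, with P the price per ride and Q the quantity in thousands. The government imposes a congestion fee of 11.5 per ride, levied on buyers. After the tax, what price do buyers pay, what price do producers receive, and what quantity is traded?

Before the tax: set 433 − 6P = 5.5P + 99.5 → P* = 29, Q* = 259.
With the tax collected from buyers, demand (in seller-price terms) shifts: Qd = 433 − 6(P + 11.5).
New equilibrium: buyers pay 34.5, producers receive 23, Q = 226. (Wedge: Pb − Ps = 11.5.)

Buyers pay 34.5; producers receive 23; quantity = 226.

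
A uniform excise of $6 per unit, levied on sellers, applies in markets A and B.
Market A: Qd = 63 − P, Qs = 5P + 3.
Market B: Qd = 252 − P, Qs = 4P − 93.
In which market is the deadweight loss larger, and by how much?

Market A: pre-tax P* = $10, Q* = 53; post-tax Q = 48; deadweight loss = $15.
Market B: pre-tax P* = $69, Q* = 183; post-tax Q = 178.2; deadweight loss = $14.4.
Difference: $15 vs $14.4 → market A is larger by $0.6.

Market A, by $0.6.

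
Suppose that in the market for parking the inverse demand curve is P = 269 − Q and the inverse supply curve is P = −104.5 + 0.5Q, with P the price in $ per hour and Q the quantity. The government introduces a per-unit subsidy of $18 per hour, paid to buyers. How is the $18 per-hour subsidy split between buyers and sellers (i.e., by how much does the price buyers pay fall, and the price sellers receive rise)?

Buyers gain $12 per hour; sellers gain $6 per hour.

Rewrite in direct form: Qd = 269 − P and Qs = 2P + 209.
Without the subsidy, 269 − P = 2P + 209 gives 3P = 60, so P* = $20 and Q* = 249.
With a per-unit subsidy paid to buyers, each effectively pays P − 18, so demand becomes Qd = 269 − (P − 18).
Solving gives Q = 261 with buyers paying $8 and sellers receiving $26 (the $18 wedge).
Gain to buyers: $12; to sellers: $6. (They sum to $18.)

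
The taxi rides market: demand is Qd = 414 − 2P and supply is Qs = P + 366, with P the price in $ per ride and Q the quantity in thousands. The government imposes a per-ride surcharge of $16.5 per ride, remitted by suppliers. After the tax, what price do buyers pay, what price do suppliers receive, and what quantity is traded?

Buyers pay $21.5; suppliers receive $5; quantity = 371.

Without the tax, 414 − 2P = P + 366 gives 3P = 48, so P* = $16 and Q* = 382.
With the tax collected from suppliers, supply shifts: Qs = (P − 16.5) + 366.
New equilibrium: buyers pay $21.5, suppliers receive $5, Q = 371. (Wedge: Pb − Ps = 16.5.)
The less price-elastic side of the market bears the larger share of a per-unit tax.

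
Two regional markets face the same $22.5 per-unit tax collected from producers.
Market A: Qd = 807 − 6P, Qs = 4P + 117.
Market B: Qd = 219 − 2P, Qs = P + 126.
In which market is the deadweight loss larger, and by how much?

Market A: pre-tax P* = $69, Q* = 393; post-tax Q = 339; deadweight loss = $607.5.
Market B: pre-tax P* = $31, Q* = 157; post-tax Q = 142; deadweight loss = $168.75.
Difference: $607.5 vs $168.75 → market A is larger by $438.75.

Market A, by $438.75.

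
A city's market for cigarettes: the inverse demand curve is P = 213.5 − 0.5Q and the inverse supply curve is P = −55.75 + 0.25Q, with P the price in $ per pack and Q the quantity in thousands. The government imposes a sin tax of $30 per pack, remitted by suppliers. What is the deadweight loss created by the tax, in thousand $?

Inverting to Q(P) form: Qd = 427 − 2P; Qs = 4P + 223.
Without the tax, 427 − 2P = 4P + 223 gives 6P = 204, so P* = $34 and Q* = 359.
With the tax collected from suppliers, supply shifts: Qs = 4(P − 30) + 223.
New equilibrium: buyers pay $54, suppliers receive $24, Q = 319. (Wedge: Pb − Ps = 30.)
Quantity falls by |ΔQ| = |359 − 319| = 40.
DWL = ½ · t · |ΔQ| = ½ · 30 · 40 = $600.

Deadweight loss = $600 thousand.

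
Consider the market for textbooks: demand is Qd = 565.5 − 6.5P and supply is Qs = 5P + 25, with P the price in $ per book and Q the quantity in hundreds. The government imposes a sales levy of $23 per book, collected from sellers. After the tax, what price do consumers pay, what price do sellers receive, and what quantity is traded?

Consumers pay $57; sellers receive $34; quantity = 195.

Before the tax: set 565.5 − 6.5P = 5P + 25 → P* = $47, Q* = 260.
With the tax collected from sellers, supply shifts: Qs = 5(P − 23) + 25.
Solving gives Q = 195 with consumers paying $57 and sellers receiving $34 (the $23 wedge).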